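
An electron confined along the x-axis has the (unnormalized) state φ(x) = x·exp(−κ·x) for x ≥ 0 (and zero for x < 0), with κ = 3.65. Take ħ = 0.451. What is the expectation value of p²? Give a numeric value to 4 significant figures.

2.710

p² φ = −ħ² d²φ/dx²; ⟨p²⟩ = −ħ² ∫ φ*·φ'' dx / ∫|φ|² dx.
Differentiate x·exp(−κ·x) with the product rule; every integrand then reduces to terms xʲ·e^(−2κx) on [0, ∞), with ∫₀^∞ xʲ·e^(−2κx) dx = j!/(2κ)^(j+1).
State is unnormalized: ∫|φ|² dx = 0.0051412, and ∫φ*·(−ħ² φ'') dx = 0.013932, so ⟨p²⟩ = 0.013932 / 0.0051412.
⟨p²⟩ = 2.7098.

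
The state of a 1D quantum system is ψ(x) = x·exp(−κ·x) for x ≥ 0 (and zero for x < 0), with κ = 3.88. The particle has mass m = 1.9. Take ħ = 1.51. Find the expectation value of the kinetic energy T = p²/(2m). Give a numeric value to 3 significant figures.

9.03

T = −(ħ²/2m) d²/dx², so ⟨T⟩ = −(ħ²/2m) ∫ ψ*·ψ'' dx / ∫|ψ|² dx; with m = 1.9.
Differentiate x·exp(−κ·x) with the product rule; every integrand then reduces to terms xʲ·e^(−2κx) on [0, ∞), with ∫₀^∞ xʲ·e^(−2κx) dx = j!/(2κ)^(j+1).
State is unnormalized: ∫|ψ|² dx = 0.0042800, and ∫ψ*·(−ħ²/2m · ψ'') dx = 0.038661, so ⟨T⟩ = 0.038661 / 0.0042800.
⟨T⟩ = 9.0330.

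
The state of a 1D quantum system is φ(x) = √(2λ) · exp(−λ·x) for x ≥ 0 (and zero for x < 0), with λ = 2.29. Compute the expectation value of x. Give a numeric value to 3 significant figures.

0.218

⟨x⟩ = ∫ x·|φ|² dx (integrals over the domain).
Every integrand reduces to terms xʲ·e^(−2λx) on [0, ∞); use ∫₀^∞ xʲ·e^(−2λx) dx = j!/(2λ)^(j+1).
⟨x⟩ = 0.21834.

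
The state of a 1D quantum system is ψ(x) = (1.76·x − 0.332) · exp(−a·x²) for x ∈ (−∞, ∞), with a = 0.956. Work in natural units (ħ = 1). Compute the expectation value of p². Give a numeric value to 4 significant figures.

2.639

p² ψ = −ħ² d²ψ/dx²; ⟨p²⟩ = −ħ² ∫ ψ*·ψ'' dx / ∫|ψ|² dx.
Expand each integrand as polynomial × e^(−2ax²) and use ∫x^(2j)·e^(−2ax²) dx = (2j−1)!!/(4a)^j · √(π/(2a)), odd powers → 0; here √(π/(2a)) = 1.2818. Differentiate with the product rule, d/dx e^(−ax²) = −2ax·e^(−ax²).
State is unnormalized: ∫|ψ|² dx = 1.1796, and ∫ψ*·(−ħ² ψ'') dx = 3.1130, so ⟨p²⟩ = 3.1130 / 1.1796.
⟨p²⟩ = 2.6390.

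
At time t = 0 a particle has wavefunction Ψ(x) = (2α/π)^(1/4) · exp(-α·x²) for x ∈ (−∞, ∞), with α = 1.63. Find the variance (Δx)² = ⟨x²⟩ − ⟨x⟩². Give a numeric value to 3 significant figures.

Compute ⟨x⟩ and ⟨x²⟩ separately, then (Δx)² = ⟨x²⟩ − ⟨x⟩².
Gaussian moments: ∫x^(2j)·e^(−2αx²) dx = (2j−1)!!/(4α)^j · √(π/(2α)), odd powers integrate to 0; here √(π/(2α)) = 0.98167.
⟨x⟩ = 0.0000 and ⟨x²⟩ = 0.15337.
(Δx)² = 0.15337 − (0.0000)² = 0.15337.

0.153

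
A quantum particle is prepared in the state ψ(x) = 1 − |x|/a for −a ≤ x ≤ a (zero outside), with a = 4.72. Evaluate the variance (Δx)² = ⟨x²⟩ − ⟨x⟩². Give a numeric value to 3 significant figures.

Compute ⟨x⟩ and ⟨x²⟩ separately, then (Δx)² = ⟨x²⟩ − ⟨x⟩².
ψ is even, so ∫ over [−a, a] = 2∫₀ᵃ with ψ = 1 − x/a there: ∫₀ᵃ (1 − x/a)² dx = a/3, ∫₀ᵃ x²(1 − x/a)² dx = a³/30, ∫₀ᵃ x⁴(1 − x/a)² dx = a⁵/105.
Normalization: ∫|ψ|² dx = 3.1467.
⟨x⟩ = 0.0000 and ⟨x²⟩ = 2.2278.
(Δx)² = 2.2278 − (0.0000)² = 2.2278.

2.23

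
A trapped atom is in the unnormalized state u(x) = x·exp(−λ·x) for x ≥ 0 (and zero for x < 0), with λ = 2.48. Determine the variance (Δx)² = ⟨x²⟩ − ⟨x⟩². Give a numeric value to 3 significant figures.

0.122

Compute ⟨x⟩ and ⟨x²⟩ separately, then (Δx)² = ⟨x²⟩ − ⟨x⟩².
Every integrand reduces to terms xʲ·e^(−2λx) on [0, ∞); use ∫₀^∞ xʲ·e^(−2λx) dx = j!/(2λ)^(j+1).
Normalization: ∫|u|² dx = 0.016390.
⟨x⟩ = 0.60484 and ⟨x²⟩ = 0.48777.
(Δx)² = 0.48777 − (0.60484)² = 0.12194.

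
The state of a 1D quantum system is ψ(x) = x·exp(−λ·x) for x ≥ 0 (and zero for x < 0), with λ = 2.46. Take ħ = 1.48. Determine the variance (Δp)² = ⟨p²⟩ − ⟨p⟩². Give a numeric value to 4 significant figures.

13.26

Compute ⟨p⟩ and ⟨p²⟩ separately; (Δp)² = ⟨p²⟩ − ⟨p⟩².
Differentiate x·exp(−λ·x) with the product rule; every integrand then reduces to terms xʲ·e^(−2λx) on [0, ∞), with ∫₀^∞ xʲ·e^(−2λx) dx = j!/(2λ)^(j+1).
Normalization: ∫|ψ|² dx = 0.016793.
⟨p⟩ = 0.0000 and ⟨p²⟩ = 13.255.
(Δp)² = 13.255 − (0.0000)² = 13.255.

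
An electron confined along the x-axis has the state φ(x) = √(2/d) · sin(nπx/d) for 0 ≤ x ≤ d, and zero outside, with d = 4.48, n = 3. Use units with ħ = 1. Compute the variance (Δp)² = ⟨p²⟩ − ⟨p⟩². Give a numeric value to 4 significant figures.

4.426

Compute ⟨p⟩ and ⟨p²⟩ separately; (Δp)² = ⟨p²⟩ − ⟨p⟩².
d/dx sin(nπx/d) = (nπ/d)·cos(nπx/d) and d²/dx² sin(nπx/d) = −(nπ/d)²·sin(nπx/d); on 0 ≤ x ≤ d, ∫sin²(nπx/d) dx = d/2 and ∫sin(nπx/d)·cos(nπx/d) dx = 0.
⟨p⟩ = 0.0000 and ⟨p²⟩ = 4.4257.
(Δp)² = 4.4257 − (0.0000)² = 4.4257.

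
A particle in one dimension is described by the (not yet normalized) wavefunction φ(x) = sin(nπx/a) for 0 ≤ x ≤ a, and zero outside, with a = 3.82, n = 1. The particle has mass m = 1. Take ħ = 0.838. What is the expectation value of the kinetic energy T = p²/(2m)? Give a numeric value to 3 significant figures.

T = −(ħ²/2m) d²/dx², so ⟨T⟩ = −(ħ²/2m) ∫ φ*·φ'' dx / ∫|φ|² dx; with m = 1.
d/dx sin(nπx/a) = (nπ/a)·cos(nπx/a) and d²/dx² sin(nπx/a) = −(nπ/a)²·sin(nπx/a); on 0 ≤ x ≤ a, ∫sin²(nπx/a) dx = a/2 and ∫sin(nπx/a)·cos(nπx/a) dx = 0.
State is unnormalized: ∫|φ|² dx = 1.9100, and ∫φ*·(−ħ²/2m · φ'') dx = 0.45359, so ⟨T⟩ = 0.45359 / 1.9100.
⟨T⟩ = 0.23748.

0.237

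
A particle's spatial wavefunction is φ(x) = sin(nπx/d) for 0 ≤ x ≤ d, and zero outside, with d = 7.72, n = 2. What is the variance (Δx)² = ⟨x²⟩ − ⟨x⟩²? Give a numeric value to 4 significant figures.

4.212

Compute ⟨x⟩ and ⟨x²⟩ separately, then (Δx)² = ⟨x²⟩ − ⟨x⟩².
With sin²θ = (1 − cos2θ)/2 on 0 ≤ x ≤ d: ∫sin²(nπx/d) dx = d/2, ∫x·sin²(nπx/d) dx = d²/4, ∫x²·sin²(nπx/d) dx = d³·(1/6 − 1/(4n²π²)); higher powers xᵏ the same way, integrating xᵏ·cos(2nπx/d) by parts.
Normalization: ∫|φ|² dx = 3.8600.
⟨x⟩ = 3.8600 and ⟨x²⟩ = 19.111.
(Δx)² = 19.111 − (3.8600)² = 4.2117.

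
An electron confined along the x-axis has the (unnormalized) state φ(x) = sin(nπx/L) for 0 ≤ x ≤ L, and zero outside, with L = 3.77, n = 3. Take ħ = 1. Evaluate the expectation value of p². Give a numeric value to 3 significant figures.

p² φ = −ħ² d²φ/dx²; ⟨p²⟩ = −ħ² ∫ φ*·φ'' dx / ∫|φ|² dx.
d/dx sin(nπx/L) = (nπ/L)·cos(nπx/L) and d²/dx² sin(nπx/L) = −(nπ/L)²·sin(nπx/L); on 0 ≤ x ≤ L, ∫sin²(nπx/L) dx = L/2 and ∫sin(nπx/L)·cos(nπx/L) dx = 0.
State is unnormalized: ∫|φ|² dx = 1.8850, and ∫φ*·(−ħ² φ'') dx = 11.781, so ⟨p²⟩ = 11.781 / 1.8850.
⟨p²⟩ = 6.2497.

6.25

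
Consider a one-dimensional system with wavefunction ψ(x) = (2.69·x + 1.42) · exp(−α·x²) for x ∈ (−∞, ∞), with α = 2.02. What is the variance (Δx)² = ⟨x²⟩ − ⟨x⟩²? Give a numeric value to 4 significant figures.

Compute ⟨x⟩ and ⟨x²⟩ separately, then (Δx)² = ⟨x²⟩ − ⟨x⟩².
Expand each integrand as polynomial × e^(−2αx²) and use ∫x^(2j)·e^(−2αx²) dx = (2j−1)!!/(4α)^j · √(π/(2α)), odd powers → 0; here √(π/(2α)) = 0.88183.
Normalization: ∫|ψ|² dx = 2.5678.
⟨x⟩ = 0.32469 and ⟨x²⟩ = 0.19989.
(Δx)² = 0.19989 − (0.32469)² = 0.094461.

0.09446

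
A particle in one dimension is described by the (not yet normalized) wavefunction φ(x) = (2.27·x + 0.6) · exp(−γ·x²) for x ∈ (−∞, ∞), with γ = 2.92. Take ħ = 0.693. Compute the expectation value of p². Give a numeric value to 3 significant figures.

2.95

p² φ = −ħ² d²φ/dx²; ⟨p²⟩ = −ħ² ∫ φ*·φ'' dx / ∫|φ|² dx.
Expand each integrand as polynomial × e^(−2γx²) and use ∫x^(2j)·e^(−2γx²) dx = (2j−1)!!/(4γ)^j · √(π/(2γ)), odd powers → 0; here √(π/(2γ)) = 0.73345. Differentiate with the product rule, d/dx e^(−γx²) = −2γx·e^(−γx²).
State is unnormalized: ∫|φ|² dx = 0.58762, and ∫φ*·(−ħ² φ'') dx = 1.7316, so ⟨p²⟩ = 1.7316 / 0.58762.
⟨p²⟩ = 2.9467.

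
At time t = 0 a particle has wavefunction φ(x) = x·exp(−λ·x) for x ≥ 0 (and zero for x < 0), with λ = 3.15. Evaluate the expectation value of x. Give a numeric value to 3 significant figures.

⟨x⟩ = ∫ x·|φ|² dx / ∫|φ|² dx (integrals over the domain).
Every integrand reduces to terms xʲ·e^(−2λx) on [0, ∞); use ∫₀^∞ xʲ·e^(−2λx) dx = j!/(2λ)^(j+1).
State is unnormalized: ∫|φ|² dx = 0.0079985, and ∫φ*·x·φ dx = 0.0038088, so ⟨x⟩ = 0.0038088 / 0.0079985.
⟨x⟩ = 0.47619.

0.476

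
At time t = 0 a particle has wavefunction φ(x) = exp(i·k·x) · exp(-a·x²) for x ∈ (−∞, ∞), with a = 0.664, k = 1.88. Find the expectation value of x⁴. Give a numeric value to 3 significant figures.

0.425

⟨x⁴⟩ = ∫ x⁴·|φ|² dx / ∫|φ|² dx (integrals over the domain).
Gaussian moments: ∫x^(2j)·e^(−2ax²) dx = (2j−1)!!/(4a)^j · √(π/(2a)), odd powers integrate to 0; here √(π/(2a)) = 1.5381.
State is unnormalized: ∫|φ|² dx = 1.5381, and ∫φ*·x⁴·φ dx = 0.65410, so ⟨x⁴⟩ = 0.65410 / 1.5381.
⟨x⁴⟩ = 0.42527.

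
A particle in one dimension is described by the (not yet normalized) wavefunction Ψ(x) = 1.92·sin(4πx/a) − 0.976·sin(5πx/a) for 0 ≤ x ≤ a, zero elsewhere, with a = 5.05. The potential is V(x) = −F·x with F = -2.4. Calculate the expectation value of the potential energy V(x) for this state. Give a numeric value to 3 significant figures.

8.02

⟨V⟩ = ∫ V(x)·|Ψ|² dx / ∫|Ψ|² dx.
On 0 ≤ x ≤ a (j ≠ l): ∫sin²(jπx/a) dx = a/2, ∫sin(jπx/a)·sin(lπx/a) dx = 0; diagonal moments ∫x·sin²(jπx/a) dx = a²/4, ∫x²·sin²(jπx/a) dx = a³·(1/6 − 1/(4j²π²)); cross terms ∫x·sin(jπx/a)·sin(lπx/a) dx = 0 for j + l even and −4jla²/(π²(j² − l²)²) for j + l odd, ∫x²·sin(jπx/a)·sin(lπx/a) dx = (−1)^(j+l)·4jla³/(π²(j² − l²)²); higher powers the same way via product-to-sum and parts.
State is unnormalized: ∫|Ψ|² dx = 11.713, and ∫Ψ*·V(x)·Ψ dx = 93.938, so ⟨V⟩ = 93.938 / 11.713.
⟨V⟩ = 8.0197.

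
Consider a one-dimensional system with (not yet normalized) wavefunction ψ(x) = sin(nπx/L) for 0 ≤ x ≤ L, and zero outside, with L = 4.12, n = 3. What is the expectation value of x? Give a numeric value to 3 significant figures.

2.06

⟨x⟩ = ∫ x·|ψ|² dx / ∫|ψ|² dx (integrals over the domain).
With sin²θ = (1 − cos2θ)/2 on 0 ≤ x ≤ L: ∫sin²(nπx/L) dx = L/2, ∫x·sin²(nπx/L) dx = L²/4, ∫x²·sin²(nπx/L) dx = L³·(1/6 − 1/(4n²π²)); higher powers xᵏ the same way, integrating xᵏ·cos(2nπx/L) by parts.
State is unnormalized: ∫|ψ|² dx = 2.0600, and ∫ψ*·x·ψ dx = 4.2436, so ⟨x⟩ = 4.2436 / 2.0600.
⟨x⟩ = 2.0600.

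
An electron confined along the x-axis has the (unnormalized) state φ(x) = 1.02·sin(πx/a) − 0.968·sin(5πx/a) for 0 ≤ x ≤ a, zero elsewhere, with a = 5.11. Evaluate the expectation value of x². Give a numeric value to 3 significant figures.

7.80

⟨x²⟩ = ∫ x²·|φ|² dx / ∫|φ|² dx (integrals over the domain).
On 0 ≤ x ≤ a (j ≠ l): ∫sin²(jπx/a) dx = a/2, ∫sin(jπx/a)·sin(lπx/a) dx = 0; diagonal moments ∫x·sin²(jπx/a) dx = a²/4, ∫x²·sin²(jπx/a) dx = a³·(1/6 − 1/(4j²π²)); cross terms ∫x·sin(jπx/a)·sin(lπx/a) dx = 0 for j + l even and −4jla²/(π²(j² − l²)²) for j + l odd, ∫x²·sin(jπx/a)·sin(lπx/a) dx = (−1)^(j+l)·4jla³/(π²(j² − l²)²); higher powers the same way via product-to-sum and parts.
State is unnormalized: ∫|φ|² dx = 5.0523, and ∫φ*·x²·φ dx = 39.405, so ⟨x²⟩ = 39.405 / 5.0523.
⟨x²⟩ = 7.7995.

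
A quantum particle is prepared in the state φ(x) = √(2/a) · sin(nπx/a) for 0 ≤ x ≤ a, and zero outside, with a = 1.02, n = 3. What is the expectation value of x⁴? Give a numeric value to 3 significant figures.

⟨x⁴⟩ = ∫ x⁴·|φ|² dx (integrals over the domain).
With sin²θ = (1 − cos2θ)/2 on 0 ≤ x ≤ a: ∫sin²(nπx/a) dx = a/2, ∫x·sin²(nπx/a) dx = a²/4, ∫x²·sin²(nπx/a) dx = a³·(1/6 − 1/(4n²π²)); higher powers xᵏ the same way, integrating xᵏ·cos(2nπx/a) by parts.
⟨x⁴⟩ = 0.20451.

0.205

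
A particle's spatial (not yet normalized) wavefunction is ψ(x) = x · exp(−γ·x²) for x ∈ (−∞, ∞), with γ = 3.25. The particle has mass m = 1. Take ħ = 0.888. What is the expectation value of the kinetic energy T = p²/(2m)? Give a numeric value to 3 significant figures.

3.84

T = −(ħ²/2m) d²/dx², so ⟨T⟩ = −(ħ²/2m) ∫ ψ*·ψ'' dx / ∫|ψ|² dx; with m = 1.
Expand each integrand as polynomial × e^(−2γx²) and use ∫x^(2j)·e^(−2γx²) dx = (2j−1)!!/(4γ)^j · √(π/(2γ)), odd powers → 0; here √(π/(2γ)) = 0.69521. Differentiate with the product rule, d/dx e^(−γx²) = −2γx·e^(−γx²).
State is unnormalized: ∫|ψ|² dx = 0.053478, and ∫ψ*·(−ħ²/2m · ψ'') dx = 0.20558, so ⟨T⟩ = 0.20558 / 0.053478.
⟨T⟩ = 3.8442.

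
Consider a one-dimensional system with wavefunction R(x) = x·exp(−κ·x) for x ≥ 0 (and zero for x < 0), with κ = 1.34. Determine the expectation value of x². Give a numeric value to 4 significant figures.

⟨x²⟩ = ∫ x²·|R|² dx / ∫|R|² dx (integrals over the domain).
Every integrand reduces to terms xʲ·e^(−2κx) on [0, ∞); use ∫₀^∞ xʲ·e^(−2κx) dx = j!/(2κ)^(j+1).
State is unnormalized: ∫|R|² dx = 0.10390, and ∫R*·x²·R dx = 0.17360, so ⟨x²⟩ = 0.17360 / 0.10390.
⟨x²⟩ = 1.6708.

1.671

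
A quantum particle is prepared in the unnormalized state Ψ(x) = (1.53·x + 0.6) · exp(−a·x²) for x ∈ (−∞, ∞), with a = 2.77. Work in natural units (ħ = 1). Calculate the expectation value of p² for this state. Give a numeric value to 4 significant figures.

4.819

p² Ψ = −ħ² d²Ψ/dx²; ⟨p²⟩ = −ħ² ∫ Ψ*·Ψ'' dx / ∫|Ψ|² dx.
Expand each integrand as polynomial × e^(−2ax²) and use ∫x^(2j)·e^(−2ax²) dx = (2j−1)!!/(4a)^j · √(π/(2a)), odd powers → 0; here √(π/(2a)) = 0.75304. Differentiate with the product rule, d/dx e^(−ax²) = −2ax·e^(−ax²).
State is unnormalized: ∫|Ψ|² dx = 0.43019, and ∫Ψ*·(−ħ² Ψ'') dx = 2.0730, so ⟨p²⟩ = 2.0730 / 0.43019.
⟨p²⟩ = 4.8188.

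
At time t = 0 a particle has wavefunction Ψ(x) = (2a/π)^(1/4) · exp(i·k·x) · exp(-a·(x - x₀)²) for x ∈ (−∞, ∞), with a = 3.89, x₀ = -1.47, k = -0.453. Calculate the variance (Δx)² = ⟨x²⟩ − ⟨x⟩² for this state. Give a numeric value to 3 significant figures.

0.0643

Compute ⟨x⟩ and ⟨x²⟩ separately, then (Δx)² = ⟨x²⟩ − ⟨x⟩².
Gaussian moments (u = x − x₀): ∫u^(2j)·e^(−2au²) du = (2j−1)!!/(4a)^j · √(π/(2a)), odd powers integrate to 0; here √(π/(2a)) = 0.63546.
⟨x⟩ = -1.4700 and ⟨x²⟩ = 2.2252.
(Δx)² = 2.2252 − (-1.4700)² = 0.064267.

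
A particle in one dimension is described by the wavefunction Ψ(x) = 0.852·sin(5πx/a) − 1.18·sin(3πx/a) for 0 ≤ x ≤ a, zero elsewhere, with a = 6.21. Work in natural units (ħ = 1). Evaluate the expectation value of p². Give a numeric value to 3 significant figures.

p² Ψ = −ħ² d²Ψ/dx²; ⟨p²⟩ = −ħ² ∫ Ψ*·Ψ'' dx / ∫|Ψ|² dx.
d²/dx² sin(jπx/a) = −(jπ/a)²·sin(jπx/a); on 0 ≤ x ≤ a, ∫sin²(jπx/a) dx = a/2 and ∫sin(jπx/a)·sin(lπx/a) dx = 0 for j ≠ l, so only diagonal terms survive in ∫|Ψ|² and ∫Ψ·Ψ″; ∫Ψ·Ψ′ dx = [Ψ²/2] between the walls = 0.
State is unnormalized: ∫|Ψ|² dx = 6.5773, and ∫Ψ*·(−ħ² Ψ'') dx = 24.379, so ⟨p²⟩ = 24.379 / 6.5773.
⟨p²⟩ = 3.7066.

3.71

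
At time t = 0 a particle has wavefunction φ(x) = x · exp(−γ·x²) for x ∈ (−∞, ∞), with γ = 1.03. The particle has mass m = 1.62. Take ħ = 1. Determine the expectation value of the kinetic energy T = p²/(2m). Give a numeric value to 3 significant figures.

0.954

T = −(ħ²/2m) d²/dx², so ⟨T⟩ = −(ħ²/2m) ∫ φ*·φ'' dx / ∫|φ|² dx; with m = 1.62.
Expand each integrand as polynomial × e^(−2γx²) and use ∫x^(2j)·e^(−2γx²) dx = (2j−1)!!/(4γ)^j · √(π/(2γ)), odd powers → 0; here √(π/(2γ)) = 1.2349. Differentiate with the product rule, d/dx e^(−γx²) = −2γx·e^(−γx²).
State is unnormalized: ∫|φ|² dx = 0.29974, and ∫φ*·(−ħ²/2m · φ'') dx = 0.28586, so ⟨T⟩ = 0.28586 / 0.29974.
⟨T⟩ = 0.95370.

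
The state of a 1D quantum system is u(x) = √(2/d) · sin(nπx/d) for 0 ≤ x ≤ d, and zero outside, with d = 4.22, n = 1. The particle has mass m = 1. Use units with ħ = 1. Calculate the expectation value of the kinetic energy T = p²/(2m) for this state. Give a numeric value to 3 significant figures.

T = −(ħ²/2m) d²/dx², so ⟨T⟩ = −(ħ²/2m) ∫ u*·u'' dx; with m = 1.
d/dx sin(nπx/d) = (nπ/d)·cos(nπx/d) and d²/dx² sin(nπx/d) = −(nπ/d)²·sin(nπx/d); on 0 ≤ x ≤ d, ∫sin²(nπx/d) dx = d/2 and ∫sin(nπx/d)·cos(nπx/d) dx = 0.
⟨T⟩ = 0.27711.

0.277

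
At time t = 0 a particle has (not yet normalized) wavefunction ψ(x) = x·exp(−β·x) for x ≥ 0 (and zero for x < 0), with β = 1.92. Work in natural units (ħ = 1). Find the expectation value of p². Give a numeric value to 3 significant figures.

3.69

p² ψ = −ħ² d²ψ/dx²; ⟨p²⟩ = −ħ² ∫ ψ*·ψ'' dx / ∫|ψ|² dx.
Differentiate x·exp(−β·x) with the product rule; every integrand then reduces to terms xʲ·e^(−2βx) on [0, ∞), with ∫₀^∞ xʲ·e^(−2βx) dx = j!/(2β)^(j+1).
State is unnormalized: ∫|ψ|² dx = 0.035321, and ∫ψ*·(−ħ² ψ'') dx = 0.13021, so ⟨p²⟩ = 0.13021 / 0.035321.
⟨p²⟩ = 3.6864.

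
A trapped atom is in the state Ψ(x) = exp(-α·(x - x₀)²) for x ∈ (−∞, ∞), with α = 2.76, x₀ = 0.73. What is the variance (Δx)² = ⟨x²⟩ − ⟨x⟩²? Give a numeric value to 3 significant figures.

Compute ⟨x⟩ and ⟨x²⟩ separately, then (Δx)² = ⟨x²⟩ − ⟨x⟩².
Gaussian moments (u = x − x₀): ∫u^(2j)·e^(−2αu²) du = (2j−1)!!/(4α)^j · √(π/(2α)), odd powers integrate to 0; here √(π/(2α)) = 0.75441.
Normalization: ∫|Ψ|² dx = 0.75441.
⟨x⟩ = 0.73000 and ⟨x²⟩ = 0.62348.
(Δx)² = 0.62348 − (0.73000)² = 0.090580.

0.0906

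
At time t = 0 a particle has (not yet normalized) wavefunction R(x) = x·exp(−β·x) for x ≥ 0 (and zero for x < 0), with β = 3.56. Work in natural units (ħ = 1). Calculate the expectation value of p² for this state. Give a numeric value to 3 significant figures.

p² R = −ħ² d²R/dx²; ⟨p²⟩ = −ħ² ∫ R*·R'' dx / ∫|R|² dx.
Differentiate x·exp(−β·x) with the product rule; every integrand then reduces to terms xʲ·e^(−2βx) on [0, ∞), with ∫₀^∞ xʲ·e^(−2βx) dx = j!/(2β)^(j+1).
State is unnormalized: ∫|R|² dx = 0.0055410, and ∫R*·(−ħ² R'') dx = 0.070225, so ⟨p²⟩ = 0.070225 / 0.0055410.
⟨p²⟩ = 12.674.

12.7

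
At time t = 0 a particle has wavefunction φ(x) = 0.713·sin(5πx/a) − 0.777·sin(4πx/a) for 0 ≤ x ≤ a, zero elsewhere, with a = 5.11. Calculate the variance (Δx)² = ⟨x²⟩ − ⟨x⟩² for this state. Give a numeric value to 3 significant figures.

Compute ⟨x⟩ and ⟨x²⟩ separately, then (Δx)² = ⟨x²⟩ − ⟨x⟩².
On 0 ≤ x ≤ a (j ≠ l): ∫sin²(jπx/a) dx = a/2, ∫sin(jπx/a)·sin(lπx/a) dx = 0; diagonal moments ∫x·sin²(jπx/a) dx = a²/4, ∫x²·sin²(jπx/a) dx = a³·(1/6 − 1/(4j²π²)); cross terms ∫x·sin(jπx/a)·sin(lπx/a) dx = 0 for j + l even and −4jla²/(π²(j² − l²)²) for j + l odd, ∫x²·sin(jπx/a)·sin(lπx/a) dx = (−1)^(j+l)·4jla³/(π²(j² − l²)²); higher powers the same way via product-to-sum and parts.
Normalization: ∫|φ|² dx = 2.8414.
⟨x⟩ = 3.5740 and ⟨x²⟩ = 13.842.
(Δx)² = 13.842 − (3.5740)² = 1.0687.

1.07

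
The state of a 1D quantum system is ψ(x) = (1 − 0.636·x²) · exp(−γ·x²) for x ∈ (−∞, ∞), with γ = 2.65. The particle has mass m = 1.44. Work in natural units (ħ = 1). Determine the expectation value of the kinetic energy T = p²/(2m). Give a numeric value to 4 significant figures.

1.183

T = −(ħ²/2m) d²/dx², so ⟨T⟩ = −(ħ²/2m) ∫ ψ*·ψ'' dx / ∫|ψ|² dx; with m = 1.44.
Expand each integrand as polynomial × e^(−2γx²) and use ∫x^(2j)·e^(−2γx²) dx = (2j−1)!!/(4γ)^j · √(π/(2γ)), odd powers → 0; here √(π/(2γ)) = 0.76990. Differentiate with the product rule, d/dx e^(−γx²) = −2γx·e^(−γx²).
State is unnormalized: ∫|ψ|² dx = 0.68583, and ∫ψ*·(−ħ²/2m · ψ'') dx = 0.81128, so ⟨T⟩ = 0.81128 / 0.68583.
⟨T⟩ = 1.1829.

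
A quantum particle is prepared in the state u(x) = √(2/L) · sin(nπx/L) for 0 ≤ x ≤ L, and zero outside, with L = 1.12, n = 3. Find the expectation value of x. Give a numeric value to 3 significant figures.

⟨x⟩ = ∫ x·|u|² dx (integrals over the domain).
With sin²θ = (1 − cos2θ)/2 on 0 ≤ x ≤ L: ∫sin²(nπx/L) dx = L/2, ∫x·sin²(nπx/L) dx = L²/4, ∫x²·sin²(nπx/L) dx = L³·(1/6 − 1/(4n²π²)); higher powers xᵏ the same way, integrating xᵏ·cos(2nπx/L) by parts.
⟨x⟩ = 0.56000.

0.560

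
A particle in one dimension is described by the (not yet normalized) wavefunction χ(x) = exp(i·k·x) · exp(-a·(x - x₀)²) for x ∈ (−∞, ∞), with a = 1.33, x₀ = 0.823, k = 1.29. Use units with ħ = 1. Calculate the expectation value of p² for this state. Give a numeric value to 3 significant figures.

p² χ = −ħ² d²χ/dx²; ⟨p²⟩ = −ħ² ∫ χ*·χ'' dx / ∫|χ|² dx.
Gaussian moments (u = x − x₀): ∫u^(2j)·e^(−2au²) du = (2j−1)!!/(4a)^j · √(π/(2a)), odd powers integrate to 0; here √(π/(2a)) = 1.0868. Derivatives: χ′ = (ik − 2au)·χ, χ″ = ((ik − 2au)² − 2a)·χ; the odd-in-u pieces drop out.
State is unnormalized: ∫|χ|² dx = 1.0868, and ∫χ*·(−ħ² χ'') dx = 3.2539, so ⟨p²⟩ = 3.2539 / 1.0868.
⟨p²⟩ = 2.9941.

2.99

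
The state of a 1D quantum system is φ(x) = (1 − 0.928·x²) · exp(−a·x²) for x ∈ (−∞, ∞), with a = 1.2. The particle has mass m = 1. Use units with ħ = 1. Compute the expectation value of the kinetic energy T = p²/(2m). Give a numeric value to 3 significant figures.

1.36

T = −(ħ²/2m) d²/dx², so ⟨T⟩ = −(ħ²/2m) ∫ φ*·φ'' dx / ∫|φ|² dx; with m = 1.
Expand each integrand as polynomial × e^(−2ax²) and use ∫x^(2j)·e^(−2ax²) dx = (2j−1)!!/(4a)^j · √(π/(2a)), odd powers → 0; here √(π/(2a)) = 1.1441. Differentiate with the product rule, d/dx e^(−ax²) = −2ax·e^(−ax²).
State is unnormalized: ∫|φ|² dx = 0.83002, and ∫φ*·(−ħ²/2m · φ'') dx = 1.1315, so ⟨T⟩ = 1.1315 / 0.83002.
⟨T⟩ = 1.3632.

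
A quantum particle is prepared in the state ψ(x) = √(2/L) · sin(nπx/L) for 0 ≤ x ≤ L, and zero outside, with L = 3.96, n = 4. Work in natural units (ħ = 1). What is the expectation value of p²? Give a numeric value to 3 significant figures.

p² ψ = −ħ² d²ψ/dx²; ⟨p²⟩ = −ħ² ∫ ψ*·ψ'' dx.
d/dx sin(nπx/L) = (nπ/L)·cos(nπx/L) and d²/dx² sin(nπx/L) = −(nπ/L)²·sin(nπx/L); on 0 ≤ x ≤ L, ∫sin²(nπx/L) dx = L/2 and ∫sin(nπx/L)·cos(nπx/L) dx = 0.
⟨p²⟩ = 10.070.

10.1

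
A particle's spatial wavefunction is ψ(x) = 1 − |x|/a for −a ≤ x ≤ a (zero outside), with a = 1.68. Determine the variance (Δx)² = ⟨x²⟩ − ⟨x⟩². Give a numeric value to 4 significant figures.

0.2822

Compute ⟨x⟩ and ⟨x²⟩ separately, then (Δx)² = ⟨x²⟩ − ⟨x⟩².
ψ is even, so ∫ over [−a, a] = 2∫₀ᵃ with ψ = 1 − x/a there: ∫₀ᵃ (1 − x/a)² dx = a/3, ∫₀ᵃ x²(1 − x/a)² dx = a³/30, ∫₀ᵃ x⁴(1 − x/a)² dx = a⁵/105.
Normalization: ∫|ψ|² dx = 1.1200.
⟨x⟩ = 0.0000 and ⟨x²⟩ = 0.28224.
(Δx)² = 0.28224 − (0.0000)² = 0.28224.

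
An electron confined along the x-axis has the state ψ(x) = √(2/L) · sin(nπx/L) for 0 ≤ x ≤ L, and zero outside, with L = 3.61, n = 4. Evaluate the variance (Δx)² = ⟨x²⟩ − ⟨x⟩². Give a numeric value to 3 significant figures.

Compute ⟨x⟩ and ⟨x²⟩ separately, then (Δx)² = ⟨x²⟩ − ⟨x⟩².
With sin²θ = (1 − cos2θ)/2 on 0 ≤ x ≤ L: ∫sin²(nπx/L) dx = L/2, ∫x·sin²(nπx/L) dx = L²/4, ∫x²·sin²(nπx/L) dx = L³·(1/6 − 1/(4n²π²)); higher powers xᵏ the same way, integrating xᵏ·cos(2nπx/L) by parts.
⟨x⟩ = 1.8050 and ⟨x²⟩ = 4.3028.
(Δx)² = 4.3028 − (1.8050)² = 1.0447.

1.04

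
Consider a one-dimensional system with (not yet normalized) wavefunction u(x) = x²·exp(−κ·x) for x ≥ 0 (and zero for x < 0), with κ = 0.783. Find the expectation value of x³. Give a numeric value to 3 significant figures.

54.7

⟨x³⟩ = ∫ x³·|u|² dx / ∫|u|² dx (integrals over the domain).
Every integrand reduces to terms xʲ·e^(−2κx) on [0, ∞); use ∫₀^∞ xʲ·e^(−2κx) dx = j!/(2κ)^(j+1).
State is unnormalized: ∫|u|² dx = 2.5483, and ∫u*·x³·u dx = 139.35, so ⟨x³⟩ = 139.35 / 2.5483.
⟨x³⟩ = 54.682.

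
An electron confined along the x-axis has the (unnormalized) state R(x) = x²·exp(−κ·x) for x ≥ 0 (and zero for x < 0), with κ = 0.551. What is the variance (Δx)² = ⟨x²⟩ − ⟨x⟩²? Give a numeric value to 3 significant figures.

4.12

Compute ⟨x⟩ and ⟨x²⟩ separately, then (Δx)² = ⟨x²⟩ − ⟨x⟩².
Every integrand reduces to terms xʲ·e^(−2κx) on [0, ∞); use ∫₀^∞ xʲ·e^(−2κx) dx = j!/(2κ)^(j+1).
Normalization: ∫|R|² dx = 14.767.
⟨x⟩ = 4.5372 and ⟨x²⟩ = 24.703.
(Δx)² = 24.703 − (4.5372)² = 4.1172.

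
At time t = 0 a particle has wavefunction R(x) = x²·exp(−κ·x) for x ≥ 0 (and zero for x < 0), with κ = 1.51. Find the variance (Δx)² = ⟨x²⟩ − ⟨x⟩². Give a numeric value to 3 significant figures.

0.548

Compute ⟨x⟩ and ⟨x²⟩ separately, then (Δx)² = ⟨x²⟩ − ⟨x⟩².
Every integrand reduces to terms xʲ·e^(−2κx) on [0, ∞); use ∫₀^∞ xʲ·e^(−2κx) dx = j!/(2κ)^(j+1).
Normalization: ∫|R|² dx = 0.095538.
⟨x⟩ = 1.6556 and ⟨x²⟩ = 3.2893.
(Δx)² = 3.2893 − (1.6556)² = 0.54822.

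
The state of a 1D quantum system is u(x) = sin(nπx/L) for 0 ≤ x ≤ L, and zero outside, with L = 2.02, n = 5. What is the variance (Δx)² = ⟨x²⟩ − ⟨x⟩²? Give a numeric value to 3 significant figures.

Compute ⟨x⟩ and ⟨x²⟩ separately, then (Δx)² = ⟨x²⟩ − ⟨x⟩².
With sin²θ = (1 − cos2θ)/2 on 0 ≤ x ≤ L: ∫sin²(nπx/L) dx = L/2, ∫x·sin²(nπx/L) dx = L²/4, ∫x²·sin²(nπx/L) dx = L³·(1/6 − 1/(4n²π²)); higher powers xᵏ the same way, integrating xᵏ·cos(2nπx/L) by parts.
Normalization: ∫|u|² dx = 1.0100.
⟨x⟩ = 1.0100 and ⟨x²⟩ = 1.3519.
(Δx)² = 1.3519 − (1.0100)² = 0.33176.

0.332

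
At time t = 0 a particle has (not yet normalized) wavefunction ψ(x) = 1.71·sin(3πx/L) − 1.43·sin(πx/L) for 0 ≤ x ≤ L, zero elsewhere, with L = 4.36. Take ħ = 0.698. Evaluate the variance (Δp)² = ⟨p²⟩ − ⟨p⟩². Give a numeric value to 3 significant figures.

Compute ⟨p⟩ and ⟨p²⟩ separately; (Δp)² = ⟨p²⟩ − ⟨p⟩².
d²/dx² sin(jπx/L) = −(jπ/L)²·sin(jπx/L); on 0 ≤ x ≤ L, ∫sin²(jπx/L) dx = L/2 and ∫sin(jπx/L)·sin(lπx/L) dx = 0 for j ≠ l, so only diagonal terms survive in ∫|ψ|² and ∫ψ·ψ″; ∫ψ·ψ′ dx = [ψ²/2] between the walls = 0.
Normalization: ∫|ψ|² dx = 10.832.
⟨p⟩ = 0.0000 and ⟨p²⟩ = 1.4438.
(Δp)² = 1.4438 − (0.0000)² = 1.4438.

1.44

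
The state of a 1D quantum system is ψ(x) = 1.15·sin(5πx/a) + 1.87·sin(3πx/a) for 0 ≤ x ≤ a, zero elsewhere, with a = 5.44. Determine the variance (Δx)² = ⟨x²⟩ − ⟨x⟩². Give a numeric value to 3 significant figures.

Compute ⟨x⟩ and ⟨x²⟩ separately, then (Δx)² = ⟨x²⟩ − ⟨x⟩².
On 0 ≤ x ≤ a (j ≠ l): ∫sin²(jπx/a) dx = a/2, ∫sin(jπx/a)·sin(lπx/a) dx = 0; diagonal moments ∫x·sin²(jπx/a) dx = a²/4, ∫x²·sin²(jπx/a) dx = a³·(1/6 − 1/(4j²π²)); cross terms ∫x·sin(jπx/a)·sin(lπx/a) dx = 0 for j + l even and −4jla²/(π²(j² − l²)²) for j + l odd, ∫x²·sin(jπx/a)·sin(lπx/a) dx = (−1)^(j+l)·4jla³/(π²(j² − l²)²); higher powers the same way via product-to-sum and parts.
Normalization: ∫|ψ|² dx = 13.109.
⟨x⟩ = 2.7200 and ⟨x²⟩ = 10.982.
(Δx)² = 10.982 − (2.7200)² = 3.5831.

3.58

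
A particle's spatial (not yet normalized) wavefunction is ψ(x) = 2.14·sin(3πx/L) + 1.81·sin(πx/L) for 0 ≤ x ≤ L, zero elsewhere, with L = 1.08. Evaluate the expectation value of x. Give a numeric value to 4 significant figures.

0.5400

⟨x⟩ = ∫ x·|ψ|² dx / ∫|ψ|² dx (integrals over the domain).
On 0 ≤ x ≤ L (j ≠ l): ∫sin²(jπx/L) dx = L/2, ∫sin(jπx/L)·sin(lπx/L) dx = 0; diagonal moments ∫x·sin²(jπx/L) dx = L²/4, ∫x²·sin²(jπx/L) dx = L³·(1/6 − 1/(4j²π²)); cross terms ∫x·sin(jπx/L)·sin(lπx/L) dx = 0 for j + l even and −4jlL²/(π²(j² − l²)²) for j + l odd, ∫x²·sin(jπx/L)·sin(lπx/L) dx = (−1)^(j+l)·4jlL³/(π²(j² − l²)²); higher powers the same way via product-to-sum and parts.
State is unnormalized: ∫|ψ|² dx = 4.2421, and ∫ψ*·x·ψ dx = 2.2907, so ⟨x⟩ = 2.2907 / 4.2421.
⟨x⟩ = 0.54000.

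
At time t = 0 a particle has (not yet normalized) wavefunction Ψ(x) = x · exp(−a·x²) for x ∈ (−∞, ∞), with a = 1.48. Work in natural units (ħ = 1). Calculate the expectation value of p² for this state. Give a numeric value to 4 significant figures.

p² Ψ = −ħ² d²Ψ/dx²; ⟨p²⟩ = −ħ² ∫ Ψ*·Ψ'' dx / ∫|Ψ|² dx.
Expand each integrand as polynomial × e^(−2ax²) and use ∫x^(2j)·e^(−2ax²) dx = (2j−1)!!/(4a)^j · √(π/(2a)), odd powers → 0; here √(π/(2a)) = 1.0302. Differentiate with the product rule, d/dx e^(−ax²) = −2ax·e^(−ax²).
State is unnormalized: ∫|Ψ|² dx = 0.17402, and ∫Ψ*·(−ħ² Ψ'') dx = 0.77266, so ⟨p²⟩ = 0.77266 / 0.17402.
⟨p²⟩ = 4.4400.

4.440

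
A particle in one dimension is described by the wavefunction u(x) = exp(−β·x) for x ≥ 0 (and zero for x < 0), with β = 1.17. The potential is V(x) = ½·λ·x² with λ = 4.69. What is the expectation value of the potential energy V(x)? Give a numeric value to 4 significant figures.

0.8565

⟨V⟩ = ∫ V(x)·|u|² dx / ∫|u|² dx.
Every integrand reduces to terms xʲ·e^(−2βx) on [0, ∞); use ∫₀^∞ xʲ·e^(−2βx) dx = j!/(2β)^(j+1).
State is unnormalized: ∫|u|² dx = 0.42735, and ∫u*·V(x)·u dx = 0.36604, so ⟨V⟩ = 0.36604 / 0.42735.
⟨V⟩ = 0.85653.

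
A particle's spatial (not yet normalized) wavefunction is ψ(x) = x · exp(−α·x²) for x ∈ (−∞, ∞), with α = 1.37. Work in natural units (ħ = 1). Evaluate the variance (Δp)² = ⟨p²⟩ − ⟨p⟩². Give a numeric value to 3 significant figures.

4.11

Compute ⟨p⟩ and ⟨p²⟩ separately; (Δp)² = ⟨p²⟩ − ⟨p⟩².
Expand each integrand as polynomial × e^(−2αx²) and use ∫x^(2j)·e^(−2αx²) dx = (2j−1)!!/(4α)^j · √(π/(2α)), odd powers → 0; here √(π/(2α)) = 1.0708. Differentiate with the product rule, d/dx e^(−αx²) = −2αx·e^(−αx²).
Normalization: ∫|ψ|² dx = 0.19540.
⟨p⟩ = 0.0000 and ⟨p²⟩ = 4.1100.
(Δp)² = 4.1100 − (0.0000)² = 4.1100.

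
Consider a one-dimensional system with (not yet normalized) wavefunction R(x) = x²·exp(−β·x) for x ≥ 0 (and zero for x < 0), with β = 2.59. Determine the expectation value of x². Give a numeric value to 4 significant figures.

1.118

⟨x²⟩ = ∫ x²·|R|² dx / ∫|R|² dx (integrals over the domain).
Every integrand reduces to terms xʲ·e^(−2βx) on [0, ∞); use ∫₀^∞ xʲ·e^(−2βx) dx = j!/(2β)^(j+1).
State is unnormalized: ∫|R|² dx = 0.0064352, and ∫R*·x²·R dx = 0.0071949, so ⟨x²⟩ = 0.0071949 / 0.0064352.
⟨x²⟩ = 1.1181.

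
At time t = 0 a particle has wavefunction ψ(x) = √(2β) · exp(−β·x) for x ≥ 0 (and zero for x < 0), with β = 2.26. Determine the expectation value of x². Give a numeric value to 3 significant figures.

0.0979

⟨x²⟩ = ∫ x²·|ψ|² dx (integrals over the domain).
Every integrand reduces to terms xʲ·e^(−2βx) on [0, ∞); use ∫₀^∞ xʲ·e^(−2βx) dx = j!/(2β)^(j+1).
⟨x²⟩ = 0.097893.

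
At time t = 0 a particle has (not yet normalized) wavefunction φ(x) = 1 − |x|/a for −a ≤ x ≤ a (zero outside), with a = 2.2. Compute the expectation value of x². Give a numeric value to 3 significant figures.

⟨x²⟩ = ∫ x²·|φ|² dx / ∫|φ|² dx (integrals over the domain).
φ is even, so ∫ over [−a, a] = 2∫₀ᵃ with φ = 1 − x/a there: ∫₀ᵃ (1 − x/a)² dx = a/3, ∫₀ᵃ x²(1 − x/a)² dx = a³/30, ∫₀ᵃ x⁴(1 − x/a)² dx = a⁵/105.
State is unnormalized: ∫|φ|² dx = 1.4667, and ∫φ*·x²·φ dx = 0.70987, so ⟨x²⟩ = 0.70987 / 1.4667.
⟨x²⟩ = 0.48400.

0.484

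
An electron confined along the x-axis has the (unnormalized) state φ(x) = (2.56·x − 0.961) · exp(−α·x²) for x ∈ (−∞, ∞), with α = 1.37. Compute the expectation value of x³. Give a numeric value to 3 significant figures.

⟨x³⟩ = ∫ x³·|φ|² dx / ∫|φ|² dx (integrals over the domain).
Expand each integrand as polynomial × e^(−2αx²) and use ∫x^(2j)·e^(−2αx²) dx = (2j−1)!!/(4α)^j · √(π/(2α)), odd powers → 0; here √(π/(2α)) = 1.0708.
State is unnormalized: ∫|φ|² dx = 2.2694, and ∫φ*·x³·φ dx = -0.52632, so ⟨x³⟩ = -0.52632 / 2.2694.
⟨x³⟩ = -0.23192.

-0.232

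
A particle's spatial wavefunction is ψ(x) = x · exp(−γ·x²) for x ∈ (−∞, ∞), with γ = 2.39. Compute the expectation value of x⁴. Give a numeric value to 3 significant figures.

⟨x⁴⟩ = ∫ x⁴·|ψ|² dx / ∫|ψ|² dx (integrals over the domain).
Expand each integrand as polynomial × e^(−2γx²) and use ∫x^(2j)·e^(−2γx²) dx = (2j−1)!!/(4γ)^j · √(π/(2γ)), odd powers → 0; here √(π/(2γ)) = 0.81070.
State is unnormalized: ∫|ψ|² dx = 0.084801, and ∫ψ*·x⁴·ψ dx = 0.013918, so ⟨x⁴⟩ = 0.013918 / 0.084801.
⟨x⁴⟩ = 0.16413.

0.164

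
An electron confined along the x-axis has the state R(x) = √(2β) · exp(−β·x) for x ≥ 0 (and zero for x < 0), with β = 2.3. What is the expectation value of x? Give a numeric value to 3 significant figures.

⟨x⟩ = ∫ x·|R|² dx (integrals over the domain).
Every integrand reduces to terms xʲ·e^(−2βx) on [0, ∞); use ∫₀^∞ xʲ·e^(−2βx) dx = j!/(2β)^(j+1).
⟨x⟩ = 0.21739.

0.217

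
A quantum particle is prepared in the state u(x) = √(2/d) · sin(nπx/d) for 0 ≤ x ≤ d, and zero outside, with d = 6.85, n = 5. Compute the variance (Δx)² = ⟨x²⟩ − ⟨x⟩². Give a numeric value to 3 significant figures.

3.82

Compute ⟨x⟩ and ⟨x²⟩ separately, then (Δx)² = ⟨x²⟩ − ⟨x⟩².
With sin²θ = (1 − cos2θ)/2 on 0 ≤ x ≤ d: ∫sin²(nπx/d) dx = d/2, ∫x·sin²(nπx/d) dx = d²/4, ∫x²·sin²(nπx/d) dx = d³·(1/6 − 1/(4n²π²)); higher powers xᵏ the same way, integrating xᵏ·cos(2nπx/d) by parts.
⟨x⟩ = 3.4250 and ⟨x²⟩ = 15.546.
(Δx)² = 15.546 − (3.4250)² = 3.8151.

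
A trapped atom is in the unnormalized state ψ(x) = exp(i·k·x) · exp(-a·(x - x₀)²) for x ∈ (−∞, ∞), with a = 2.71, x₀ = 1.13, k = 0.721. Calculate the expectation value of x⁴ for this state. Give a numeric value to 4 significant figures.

⟨x⁴⟩ = ∫ x⁴·|ψ|² dx / ∫|ψ|² dx (integrals over the domain).
Gaussian moments (u = x − x₀): ∫u^(2j)·e^(−2au²) du = (2j−1)!!/(4a)^j · √(π/(2a)), odd powers integrate to 0; here √(π/(2a)) = 0.76133.
State is unnormalized: ∫|ψ|² dx = 0.76133, and ∫ψ*·x⁴·ψ dx = 1.7989, so ⟨x⁴⟩ = 1.7989 / 0.76133.
⟨x⁴⟩ = 2.3628.

2.363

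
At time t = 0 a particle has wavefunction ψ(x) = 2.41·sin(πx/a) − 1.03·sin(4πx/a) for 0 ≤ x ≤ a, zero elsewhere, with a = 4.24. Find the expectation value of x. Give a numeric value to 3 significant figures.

2.16

⟨x⟩ = ∫ x·|ψ|² dx / ∫|ψ|² dx (integrals over the domain).
On 0 ≤ x ≤ a (j ≠ l): ∫sin²(jπx/a) dx = a/2, ∫sin(jπx/a)·sin(lπx/a) dx = 0; diagonal moments ∫x·sin²(jπx/a) dx = a²/4, ∫x²·sin²(jπx/a) dx = a³·(1/6 − 1/(4j²π²)); cross terms ∫x·sin(jπx/a)·sin(lπx/a) dx = 0 for j + l even and −4jla²/(π²(j² − l²)²) for j + l odd, ∫x²·sin(jπx/a)·sin(lπx/a) dx = (−1)^(j+l)·4jla³/(π²(j² − l²)²); higher powers the same way via product-to-sum and parts.
State is unnormalized: ∫|ψ|² dx = 14.562, and ∫ψ*·x·ψ dx = 31.515, so ⟨x⟩ = 31.515 / 14.562.
⟨x⟩ = 2.1642.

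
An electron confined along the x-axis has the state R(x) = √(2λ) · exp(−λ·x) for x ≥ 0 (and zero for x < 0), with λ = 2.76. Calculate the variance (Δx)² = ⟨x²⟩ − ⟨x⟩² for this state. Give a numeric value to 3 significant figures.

0.0328

Compute ⟨x⟩ and ⟨x²⟩ separately, then (Δx)² = ⟨x²⟩ − ⟨x⟩².
Every integrand reduces to terms xʲ·e^(−2λx) on [0, ∞); use ∫₀^∞ xʲ·e^(−2λx) dx = j!/(2λ)^(j+1).
⟨x⟩ = 0.18116 and ⟨x²⟩ = 0.065637.
(Δx)² = 0.065637 − (0.18116)² = 0.032819.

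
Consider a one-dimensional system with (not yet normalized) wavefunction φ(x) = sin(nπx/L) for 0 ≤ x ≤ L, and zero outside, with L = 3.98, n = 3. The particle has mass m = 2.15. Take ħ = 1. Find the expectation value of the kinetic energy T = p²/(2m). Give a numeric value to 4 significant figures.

1.304

T = −(ħ²/2m) d²/dx², so ⟨T⟩ = −(ħ²/2m) ∫ φ*·φ'' dx / ∫|φ|² dx; with m = 2.15.
d/dx sin(nπx/L) = (nπ/L)·cos(nπx/L) and d²/dx² sin(nπx/L) = −(nπ/L)²·sin(nπx/L); on 0 ≤ x ≤ L, ∫sin²(nπx/L) dx = L/2 and ∫sin(nπx/L)·cos(nπx/L) dx = 0.
State is unnormalized: ∫|φ|² dx = 1.9900, and ∫φ*·(−ħ²/2m · φ'') dx = 2.5951, so ⟨T⟩ = 2.5951 / 1.9900.
⟨T⟩ = 1.3041.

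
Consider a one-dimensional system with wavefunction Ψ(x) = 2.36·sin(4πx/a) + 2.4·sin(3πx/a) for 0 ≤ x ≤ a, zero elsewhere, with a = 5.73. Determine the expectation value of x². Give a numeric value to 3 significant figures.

4.28

⟨x²⟩ = ∫ x²·|Ψ|² dx / ∫|Ψ|² dx (integrals over the domain).
On 0 ≤ x ≤ a (j ≠ l): ∫sin²(jπx/a) dx = a/2, ∫sin(jπx/a)·sin(lπx/a) dx = 0; diagonal moments ∫x·sin²(jπx/a) dx = a²/4, ∫x²·sin²(jπx/a) dx = a³·(1/6 − 1/(4j²π²)); cross terms ∫x·sin(jπx/a)·sin(lπx/a) dx = 0 for j + l even and −4jla²/(π²(j² − l²)²) for j + l odd, ∫x²·sin(jπx/a)·sin(lπx/a) dx = (−1)^(j+l)·4jla³/(π²(j² − l²)²); higher powers the same way via product-to-sum and parts.
State is unnormalized: ∫|Ψ|² dx = 32.459, and ∫Ψ*·x²·Ψ dx = 139.01, so ⟨x²⟩ = 139.01 / 32.459.
⟨x²⟩ = 4.2826.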